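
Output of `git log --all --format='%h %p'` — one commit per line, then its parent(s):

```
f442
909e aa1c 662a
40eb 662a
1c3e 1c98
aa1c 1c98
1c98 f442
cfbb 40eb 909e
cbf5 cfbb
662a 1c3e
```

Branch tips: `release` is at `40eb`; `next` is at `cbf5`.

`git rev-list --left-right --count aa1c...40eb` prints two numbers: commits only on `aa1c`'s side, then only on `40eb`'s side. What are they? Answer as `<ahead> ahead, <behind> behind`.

Reachable from aa1c: {1c98, aa1c, f442}.
Reachable from 40eb: {1c3e, 1c98, 40eb, 662a, f442}.
Only in aa1c's history (ahead): {aa1c} — 1.
Only in 40eb's history (behind): {1c3e, 40eb, 662a} — 3.

1 ahead, 3 behind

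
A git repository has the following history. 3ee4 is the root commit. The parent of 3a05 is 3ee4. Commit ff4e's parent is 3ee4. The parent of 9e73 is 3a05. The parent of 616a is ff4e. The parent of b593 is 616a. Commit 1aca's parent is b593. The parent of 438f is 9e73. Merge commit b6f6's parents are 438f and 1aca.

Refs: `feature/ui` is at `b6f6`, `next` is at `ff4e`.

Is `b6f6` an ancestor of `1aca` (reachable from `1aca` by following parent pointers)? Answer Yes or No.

Ancestors of 1aca: {1aca, 3ee4, 616a, b593, ff4e}.
b6f6 is not in that set, so it is not an ancestor of 1aca.

No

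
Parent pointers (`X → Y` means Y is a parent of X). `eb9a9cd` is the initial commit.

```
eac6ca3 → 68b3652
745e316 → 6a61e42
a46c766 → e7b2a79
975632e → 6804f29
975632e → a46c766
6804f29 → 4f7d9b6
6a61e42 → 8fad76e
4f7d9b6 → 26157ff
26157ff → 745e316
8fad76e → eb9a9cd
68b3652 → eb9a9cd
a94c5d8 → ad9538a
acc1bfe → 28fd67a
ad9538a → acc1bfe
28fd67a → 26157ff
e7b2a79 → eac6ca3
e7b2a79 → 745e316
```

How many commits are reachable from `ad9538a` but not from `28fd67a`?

Reachable from ad9538a: {26157ff, 28fd67a, 6a61e42, 745e316, 8fad76e, acc1bfe, ad9538a, eb9a9cd}.
Reachable from 28fd67a: {26157ff, 28fd67a, 6a61e42, 745e316, 8fad76e, eb9a9cd}.
In ad9538a's history but not 28fd67a's: {acc1bfe, ad9538a} — 2 commits.

2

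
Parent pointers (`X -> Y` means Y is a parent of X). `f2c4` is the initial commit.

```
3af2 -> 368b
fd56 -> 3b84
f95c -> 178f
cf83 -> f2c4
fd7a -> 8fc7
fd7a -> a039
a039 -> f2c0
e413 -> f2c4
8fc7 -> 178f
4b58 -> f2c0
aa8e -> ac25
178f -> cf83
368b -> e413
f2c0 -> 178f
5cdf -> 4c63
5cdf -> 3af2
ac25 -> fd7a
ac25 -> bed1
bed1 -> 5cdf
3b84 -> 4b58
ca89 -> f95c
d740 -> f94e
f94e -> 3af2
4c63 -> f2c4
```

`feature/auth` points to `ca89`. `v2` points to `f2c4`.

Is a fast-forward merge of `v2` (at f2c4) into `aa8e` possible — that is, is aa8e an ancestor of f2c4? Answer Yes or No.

A fast-forward from aa8e to f2c4 is possible iff aa8e is an ancestor of f2c4.
Ancestors of f2c4: {f2c4}.
aa8e is not among them, so fast-forward is not possible.

No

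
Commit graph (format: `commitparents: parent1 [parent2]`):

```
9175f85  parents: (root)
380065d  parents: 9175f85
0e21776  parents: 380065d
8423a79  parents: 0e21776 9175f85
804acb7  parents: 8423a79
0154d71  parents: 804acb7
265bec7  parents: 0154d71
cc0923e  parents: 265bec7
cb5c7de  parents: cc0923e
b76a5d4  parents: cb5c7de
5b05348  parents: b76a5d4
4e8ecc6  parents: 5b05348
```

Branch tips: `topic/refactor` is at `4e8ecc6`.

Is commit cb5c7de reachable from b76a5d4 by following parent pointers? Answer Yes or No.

Ancestors of b76a5d4 (commits reachable by following parents): {0154d71, 0e21776, 265bec7, 380065d, 804acb7, 8423a79, 9175f85, b76a5d4, cb5c7de, cc0923e}.
cb5c7de is in that set, so it is an ancestor of b76a5d4.

Yes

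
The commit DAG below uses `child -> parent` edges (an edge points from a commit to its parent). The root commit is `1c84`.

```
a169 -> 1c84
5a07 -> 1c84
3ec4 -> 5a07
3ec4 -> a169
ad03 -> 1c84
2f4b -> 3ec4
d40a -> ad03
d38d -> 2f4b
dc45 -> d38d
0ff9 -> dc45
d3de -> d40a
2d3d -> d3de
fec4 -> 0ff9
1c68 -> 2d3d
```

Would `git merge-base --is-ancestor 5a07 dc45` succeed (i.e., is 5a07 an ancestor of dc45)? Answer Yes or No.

Yes

Ancestors of dc45 (commits reachable by following parents): {1c84, 2f4b, 3ec4, 5a07, a169, d38d, dc45}.
5a07 is in that set, so it is an ancestor of dc45.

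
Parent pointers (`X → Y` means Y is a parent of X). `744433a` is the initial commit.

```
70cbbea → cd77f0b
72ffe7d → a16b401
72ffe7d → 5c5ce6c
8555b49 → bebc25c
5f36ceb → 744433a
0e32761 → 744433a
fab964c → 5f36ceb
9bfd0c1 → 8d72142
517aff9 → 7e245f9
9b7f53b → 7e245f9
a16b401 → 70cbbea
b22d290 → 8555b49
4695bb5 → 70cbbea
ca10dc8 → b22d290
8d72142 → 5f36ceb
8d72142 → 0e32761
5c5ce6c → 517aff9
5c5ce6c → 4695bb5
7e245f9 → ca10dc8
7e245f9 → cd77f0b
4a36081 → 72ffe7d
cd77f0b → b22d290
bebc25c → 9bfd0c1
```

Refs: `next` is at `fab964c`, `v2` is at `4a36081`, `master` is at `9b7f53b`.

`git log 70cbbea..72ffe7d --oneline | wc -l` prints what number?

Reachable from 72ffe7d: {0e32761, 4695bb5, 517aff9, 5c5ce6c, 5f36ceb, 70cbbea, 72ffe7d, 744433a, 7e245f9, 8555b49, 8d72142, 9bfd0c1, a16b401, b22d290, bebc25c, ca10dc8, cd77f0b}.
Reachable from 70cbbea: {0e32761, 5f36ceb, 70cbbea, 744433a, 8555b49, 8d72142, 9bfd0c1, b22d290, bebc25c, cd77f0b}.
In 72ffe7d's history but not 70cbbea's: {4695bb5, 517aff9, 5c5ce6c, 72ffe7d, 7e245f9, a16b401, ca10dc8} — 7 commits.

7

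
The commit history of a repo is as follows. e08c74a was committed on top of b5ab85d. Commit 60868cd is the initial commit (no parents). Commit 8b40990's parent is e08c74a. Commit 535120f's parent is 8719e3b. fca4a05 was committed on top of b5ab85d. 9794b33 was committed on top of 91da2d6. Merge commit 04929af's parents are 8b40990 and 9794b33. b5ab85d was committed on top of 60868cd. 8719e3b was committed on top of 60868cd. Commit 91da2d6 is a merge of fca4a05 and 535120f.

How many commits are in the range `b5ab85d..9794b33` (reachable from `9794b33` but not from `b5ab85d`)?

Reachable from 9794b33: {535120f, 60868cd, 8719e3b, 91da2d6, 9794b33, b5ab85d, fca4a05}.
Reachable from b5ab85d: {60868cd, b5ab85d}.
In 9794b33's history but not b5ab85d's: {535120f, 8719e3b, 91da2d6, 9794b33, fca4a05} — 5 commits.

5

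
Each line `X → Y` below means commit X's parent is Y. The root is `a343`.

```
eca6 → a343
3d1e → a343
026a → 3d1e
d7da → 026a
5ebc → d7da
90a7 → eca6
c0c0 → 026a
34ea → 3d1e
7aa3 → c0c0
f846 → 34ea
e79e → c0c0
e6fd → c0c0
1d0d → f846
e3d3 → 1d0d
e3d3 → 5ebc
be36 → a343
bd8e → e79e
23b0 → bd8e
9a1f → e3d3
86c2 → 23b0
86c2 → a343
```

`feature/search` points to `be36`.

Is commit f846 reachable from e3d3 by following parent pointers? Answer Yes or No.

Yes

Ancestors of e3d3 (commits reachable by following parents): {026a, 1d0d, 34ea, 3d1e, 5ebc, a343, d7da, e3d3, f846}.
f846 is in that set, so it is an ancestor of e3d3.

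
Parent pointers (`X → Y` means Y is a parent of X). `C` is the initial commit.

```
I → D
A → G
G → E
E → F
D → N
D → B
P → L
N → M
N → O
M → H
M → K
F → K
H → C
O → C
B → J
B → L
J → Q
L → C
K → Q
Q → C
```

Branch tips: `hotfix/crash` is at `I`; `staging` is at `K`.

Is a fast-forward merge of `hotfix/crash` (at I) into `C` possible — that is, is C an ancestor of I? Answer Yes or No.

A fast-forward from C to I is possible iff C is an ancestor of I.
Ancestors of I: {B, C, D, H, I, J, K, L, M, N, O, Q}.
C is among them, so fast-forward is possible.

Yes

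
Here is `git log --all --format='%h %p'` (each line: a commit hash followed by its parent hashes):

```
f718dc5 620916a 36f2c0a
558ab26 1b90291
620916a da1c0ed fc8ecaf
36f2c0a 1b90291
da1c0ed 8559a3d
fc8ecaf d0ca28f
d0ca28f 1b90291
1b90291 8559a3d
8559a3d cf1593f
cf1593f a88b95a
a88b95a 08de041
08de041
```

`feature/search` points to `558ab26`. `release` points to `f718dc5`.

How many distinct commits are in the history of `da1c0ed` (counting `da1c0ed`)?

5

Walking parent pointers from da1c0ed: reachable set = {08de041, 8559a3d, a88b95a, cf1593f, da1c0ed}.
That is 5 commits.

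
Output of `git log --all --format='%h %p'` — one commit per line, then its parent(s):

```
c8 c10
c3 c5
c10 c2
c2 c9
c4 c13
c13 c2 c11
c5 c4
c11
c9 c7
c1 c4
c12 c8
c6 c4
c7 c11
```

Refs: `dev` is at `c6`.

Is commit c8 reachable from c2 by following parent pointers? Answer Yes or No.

No

Ancestors of c2: {c11, c2, c7, c9}.
c8 is not in that set, so it is not an ancestor of c2.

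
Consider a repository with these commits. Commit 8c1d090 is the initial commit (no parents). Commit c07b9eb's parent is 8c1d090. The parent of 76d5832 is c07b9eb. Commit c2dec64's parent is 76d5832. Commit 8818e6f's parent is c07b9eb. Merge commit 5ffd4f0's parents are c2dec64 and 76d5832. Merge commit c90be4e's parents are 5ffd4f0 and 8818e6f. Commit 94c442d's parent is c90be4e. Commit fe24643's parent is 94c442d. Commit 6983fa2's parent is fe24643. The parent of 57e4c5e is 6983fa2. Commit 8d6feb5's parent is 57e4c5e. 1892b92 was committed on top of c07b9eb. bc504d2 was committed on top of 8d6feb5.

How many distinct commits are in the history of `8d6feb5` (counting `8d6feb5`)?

12

Walking parent pointers from 8d6feb5: reachable set = {57e4c5e, 5ffd4f0, 6983fa2, 76d5832, 8818e6f, 8c1d090, 8d6feb5, 94c442d, c07b9eb, c2dec64, c90be4e, fe24643}.
That is 12 commits.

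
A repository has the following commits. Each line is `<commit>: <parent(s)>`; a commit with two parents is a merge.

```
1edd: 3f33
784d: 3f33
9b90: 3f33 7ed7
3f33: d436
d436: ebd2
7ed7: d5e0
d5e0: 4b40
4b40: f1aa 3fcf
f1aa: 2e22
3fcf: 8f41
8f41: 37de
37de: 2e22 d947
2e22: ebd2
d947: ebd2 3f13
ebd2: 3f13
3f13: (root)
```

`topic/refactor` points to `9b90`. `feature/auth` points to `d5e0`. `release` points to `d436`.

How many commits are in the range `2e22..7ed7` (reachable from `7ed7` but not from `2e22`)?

Reachable from 7ed7: {2e22, 37de, 3f13, 3fcf, 4b40, 7ed7, 8f41, d5e0, d947, ebd2, f1aa}.
Reachable from 2e22: {2e22, 3f13, ebd2}.
In 7ed7's history but not 2e22's: {37de, 3fcf, 4b40, 7ed7, 8f41, d5e0, d947, f1aa} — 8 commits.

8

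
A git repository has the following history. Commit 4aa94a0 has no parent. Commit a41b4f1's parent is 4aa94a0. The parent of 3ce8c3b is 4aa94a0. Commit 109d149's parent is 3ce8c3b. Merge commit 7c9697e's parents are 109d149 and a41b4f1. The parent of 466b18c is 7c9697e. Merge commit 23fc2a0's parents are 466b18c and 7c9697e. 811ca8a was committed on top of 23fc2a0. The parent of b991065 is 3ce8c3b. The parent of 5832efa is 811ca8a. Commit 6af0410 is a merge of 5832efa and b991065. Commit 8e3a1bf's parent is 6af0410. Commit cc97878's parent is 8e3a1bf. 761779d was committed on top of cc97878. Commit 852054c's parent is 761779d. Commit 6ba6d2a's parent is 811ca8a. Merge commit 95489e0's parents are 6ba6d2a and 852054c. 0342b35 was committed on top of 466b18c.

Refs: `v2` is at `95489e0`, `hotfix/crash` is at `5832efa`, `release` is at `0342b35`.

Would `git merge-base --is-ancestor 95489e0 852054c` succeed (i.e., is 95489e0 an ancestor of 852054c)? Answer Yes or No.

Ancestors of 852054c: {109d149, 23fc2a0, 3ce8c3b, 466b18c, 4aa94a0, 5832efa, 6af0410, 761779d, 7c9697e, 811ca8a, 852054c, 8e3a1bf, a41b4f1, b991065, cc97878}.
95489e0 is not in that set, so it is not an ancestor of 852054c.

No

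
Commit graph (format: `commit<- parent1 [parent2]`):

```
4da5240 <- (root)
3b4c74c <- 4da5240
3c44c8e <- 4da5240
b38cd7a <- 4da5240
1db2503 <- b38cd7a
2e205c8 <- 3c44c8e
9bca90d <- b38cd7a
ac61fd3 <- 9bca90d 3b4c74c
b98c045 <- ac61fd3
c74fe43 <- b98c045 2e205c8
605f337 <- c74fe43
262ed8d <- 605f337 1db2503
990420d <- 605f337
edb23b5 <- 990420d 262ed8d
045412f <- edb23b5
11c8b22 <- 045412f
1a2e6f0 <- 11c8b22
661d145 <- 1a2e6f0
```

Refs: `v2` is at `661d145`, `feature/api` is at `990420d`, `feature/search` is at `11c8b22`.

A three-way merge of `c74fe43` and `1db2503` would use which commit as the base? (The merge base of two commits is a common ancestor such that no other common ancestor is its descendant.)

b38cd7a

Ancestors of c74fe43: {2e205c8, 3b4c74c, 3c44c8e, 4da5240, 9bca90d, ac61fd3, b38cd7a, b98c045, c74fe43}.
Ancestors of 1db2503: {1db2503, 4da5240, b38cd7a}.
Common ancestors: {4da5240, b38cd7a}.
Among these, b38cd7a is not an ancestor of any other common ancestor — it is the merge base.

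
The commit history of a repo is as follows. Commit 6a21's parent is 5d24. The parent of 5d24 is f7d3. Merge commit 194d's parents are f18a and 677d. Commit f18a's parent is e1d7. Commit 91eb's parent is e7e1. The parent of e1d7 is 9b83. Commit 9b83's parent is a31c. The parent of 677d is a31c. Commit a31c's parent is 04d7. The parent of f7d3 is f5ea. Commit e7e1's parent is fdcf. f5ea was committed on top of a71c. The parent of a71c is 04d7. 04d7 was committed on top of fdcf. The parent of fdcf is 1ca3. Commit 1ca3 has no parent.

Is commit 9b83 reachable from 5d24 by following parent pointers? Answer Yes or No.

No

Ancestors of 5d24: {04d7, 1ca3, 5d24, a71c, f5ea, f7d3, fdcf}.
9b83 is not in that set, so it is not an ancestor of 5d24.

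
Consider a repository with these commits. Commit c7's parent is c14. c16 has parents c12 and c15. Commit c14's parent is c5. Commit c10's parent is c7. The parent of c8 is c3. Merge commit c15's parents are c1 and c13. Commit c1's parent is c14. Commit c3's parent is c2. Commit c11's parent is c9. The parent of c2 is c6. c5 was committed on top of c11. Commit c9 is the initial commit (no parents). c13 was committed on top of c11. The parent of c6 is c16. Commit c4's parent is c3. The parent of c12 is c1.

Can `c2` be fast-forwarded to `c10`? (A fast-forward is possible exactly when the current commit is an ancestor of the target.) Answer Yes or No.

No

A fast-forward from c2 to c10 is possible iff c2 is an ancestor of c10.
Ancestors of c10: {c10, c11, c14, c5, c7, c9}.
c2 is not among them, so fast-forward is not possible.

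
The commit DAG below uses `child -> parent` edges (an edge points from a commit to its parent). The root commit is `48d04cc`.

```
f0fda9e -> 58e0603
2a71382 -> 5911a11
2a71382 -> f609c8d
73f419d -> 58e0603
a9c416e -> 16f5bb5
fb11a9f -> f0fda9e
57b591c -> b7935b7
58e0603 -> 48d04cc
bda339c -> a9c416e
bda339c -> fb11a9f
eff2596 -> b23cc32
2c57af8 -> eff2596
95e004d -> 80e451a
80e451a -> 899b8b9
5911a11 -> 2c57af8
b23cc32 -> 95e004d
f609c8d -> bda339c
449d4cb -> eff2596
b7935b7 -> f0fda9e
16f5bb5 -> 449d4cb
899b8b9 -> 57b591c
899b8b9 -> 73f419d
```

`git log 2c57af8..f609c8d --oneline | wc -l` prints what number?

6

Reachable from f609c8d: {16f5bb5, 449d4cb, 48d04cc, 57b591c, 58e0603, 73f419d, 80e451a, 899b8b9, 95e004d, a9c416e, b23cc32, b7935b7, bda339c, eff2596, f0fda9e, f609c8d, fb11a9f}.
Reachable from 2c57af8: {2c57af8, 48d04cc, 57b591c, 58e0603, 73f419d, 80e451a, 899b8b9, 95e004d, b23cc32, b7935b7, eff2596, f0fda9e}.
In f609c8d's history but not 2c57af8's: {16f5bb5, 449d4cb, a9c416e, bda339c, f609c8d, fb11a9f} — 6 commits.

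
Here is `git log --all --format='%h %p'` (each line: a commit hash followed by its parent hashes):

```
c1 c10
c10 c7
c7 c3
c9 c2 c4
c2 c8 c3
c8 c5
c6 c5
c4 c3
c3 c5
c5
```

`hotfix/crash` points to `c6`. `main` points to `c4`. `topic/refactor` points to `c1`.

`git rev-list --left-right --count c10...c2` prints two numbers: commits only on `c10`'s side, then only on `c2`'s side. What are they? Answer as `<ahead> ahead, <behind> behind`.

2 ahead, 2 behind

Reachable from c10: {c10, c3, c5, c7}.
Reachable from c2: {c2, c3, c5, c8}.
Only in c10's history (ahead): {c10, c7} — 2.
Only in c2's history (behind): {c2, c8} — 2.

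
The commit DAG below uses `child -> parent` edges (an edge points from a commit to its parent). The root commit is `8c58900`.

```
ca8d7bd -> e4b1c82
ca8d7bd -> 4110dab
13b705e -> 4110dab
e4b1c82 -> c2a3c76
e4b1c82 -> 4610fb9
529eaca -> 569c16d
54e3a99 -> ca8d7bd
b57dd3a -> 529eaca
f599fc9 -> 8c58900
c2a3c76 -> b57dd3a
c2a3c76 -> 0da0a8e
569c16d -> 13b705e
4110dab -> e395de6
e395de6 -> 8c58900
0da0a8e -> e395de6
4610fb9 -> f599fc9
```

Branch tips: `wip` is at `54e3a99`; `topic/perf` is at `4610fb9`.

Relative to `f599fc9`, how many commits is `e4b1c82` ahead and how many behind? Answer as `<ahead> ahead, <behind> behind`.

10 ahead, 0 behind

Reachable from e4b1c82: {0da0a8e, 13b705e, 4110dab, 4610fb9, 529eaca, 569c16d, 8c58900, b57dd3a, c2a3c76, e395de6, e4b1c82, f599fc9}.
Reachable from f599fc9: {8c58900, f599fc9}.
Only in e4b1c82's history (ahead): {0da0a8e, 13b705e, 4110dab, 4610fb9, 529eaca, 569c16d, b57dd3a, c2a3c76, e395de6, e4b1c82} — 10.
Only in f599fc9's history (behind): {} — 0.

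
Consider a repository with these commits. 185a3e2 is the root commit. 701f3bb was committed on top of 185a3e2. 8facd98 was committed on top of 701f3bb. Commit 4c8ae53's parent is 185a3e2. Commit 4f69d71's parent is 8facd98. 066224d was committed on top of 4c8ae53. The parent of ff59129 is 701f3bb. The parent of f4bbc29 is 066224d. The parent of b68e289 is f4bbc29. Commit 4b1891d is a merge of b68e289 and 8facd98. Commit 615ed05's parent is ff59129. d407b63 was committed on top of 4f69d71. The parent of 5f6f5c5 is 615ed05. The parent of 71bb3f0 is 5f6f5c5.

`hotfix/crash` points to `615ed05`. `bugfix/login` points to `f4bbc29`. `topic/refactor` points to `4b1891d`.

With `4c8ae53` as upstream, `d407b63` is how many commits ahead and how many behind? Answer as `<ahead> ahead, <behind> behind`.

4 ahead, 1 behind

Reachable from d407b63: {185a3e2, 4f69d71, 701f3bb, 8facd98, d407b63}.
Reachable from 4c8ae53: {185a3e2, 4c8ae53}.
Only in d407b63's history (ahead): {4f69d71, 701f3bb, 8facd98, d407b63} — 4.
Only in 4c8ae53's history (behind): {4c8ae53} — 1.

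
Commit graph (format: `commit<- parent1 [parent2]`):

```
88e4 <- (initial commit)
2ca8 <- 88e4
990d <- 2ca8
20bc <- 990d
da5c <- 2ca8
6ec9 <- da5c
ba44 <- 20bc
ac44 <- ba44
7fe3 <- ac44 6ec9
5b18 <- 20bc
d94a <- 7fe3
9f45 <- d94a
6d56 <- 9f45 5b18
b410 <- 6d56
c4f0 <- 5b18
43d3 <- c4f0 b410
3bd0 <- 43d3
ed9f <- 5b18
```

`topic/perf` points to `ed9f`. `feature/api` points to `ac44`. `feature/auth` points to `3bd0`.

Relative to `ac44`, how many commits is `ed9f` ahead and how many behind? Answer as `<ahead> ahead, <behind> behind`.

2 ahead, 2 behind

Reachable from ed9f: {20bc, 2ca8, 5b18, 88e4, 990d, ed9f}.
Reachable from ac44: {20bc, 2ca8, 88e4, 990d, ac44, ba44}.
Only in ed9f's history (ahead): {5b18, ed9f} — 2.
Only in ac44's history (behind): {ac44, ba44} — 2.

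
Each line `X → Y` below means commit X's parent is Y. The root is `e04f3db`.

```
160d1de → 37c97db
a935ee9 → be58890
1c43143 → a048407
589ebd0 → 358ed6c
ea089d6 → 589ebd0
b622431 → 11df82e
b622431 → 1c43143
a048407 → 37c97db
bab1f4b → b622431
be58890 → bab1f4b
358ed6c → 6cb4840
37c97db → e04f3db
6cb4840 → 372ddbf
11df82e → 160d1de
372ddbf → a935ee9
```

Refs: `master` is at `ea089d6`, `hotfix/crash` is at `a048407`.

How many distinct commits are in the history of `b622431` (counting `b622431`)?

7

Walking parent pointers from b622431: reachable set = {11df82e, 160d1de, 1c43143, 37c97db, a048407, b622431, e04f3db}.
That is 7 commits.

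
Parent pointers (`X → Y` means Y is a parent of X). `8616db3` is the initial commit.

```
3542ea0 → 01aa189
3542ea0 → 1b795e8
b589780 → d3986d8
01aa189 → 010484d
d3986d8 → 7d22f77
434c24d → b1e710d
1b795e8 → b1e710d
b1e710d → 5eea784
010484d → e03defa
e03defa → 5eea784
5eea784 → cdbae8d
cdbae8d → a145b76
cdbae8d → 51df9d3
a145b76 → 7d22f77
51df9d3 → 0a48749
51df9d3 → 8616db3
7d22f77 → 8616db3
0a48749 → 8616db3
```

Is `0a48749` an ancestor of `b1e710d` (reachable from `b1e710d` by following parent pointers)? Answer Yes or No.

Ancestors of b1e710d (commits reachable by following parents): {0a48749, 51df9d3, 5eea784, 7d22f77, 8616db3, a145b76, b1e710d, cdbae8d}.
0a48749 is in that set, so it is an ancestor of b1e710d.

Yes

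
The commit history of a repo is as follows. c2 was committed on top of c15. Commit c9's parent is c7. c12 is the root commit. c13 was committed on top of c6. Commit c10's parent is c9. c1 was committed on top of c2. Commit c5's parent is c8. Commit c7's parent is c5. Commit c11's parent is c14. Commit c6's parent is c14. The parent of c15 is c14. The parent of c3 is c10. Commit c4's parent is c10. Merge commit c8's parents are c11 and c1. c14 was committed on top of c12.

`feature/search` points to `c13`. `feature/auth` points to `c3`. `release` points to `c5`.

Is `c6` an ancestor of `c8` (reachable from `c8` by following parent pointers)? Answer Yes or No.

Ancestors of c8: {c1, c11, c12, c14, c15, c2, c8}.
c6 is not in that set, so it is not an ancestor of c8.

No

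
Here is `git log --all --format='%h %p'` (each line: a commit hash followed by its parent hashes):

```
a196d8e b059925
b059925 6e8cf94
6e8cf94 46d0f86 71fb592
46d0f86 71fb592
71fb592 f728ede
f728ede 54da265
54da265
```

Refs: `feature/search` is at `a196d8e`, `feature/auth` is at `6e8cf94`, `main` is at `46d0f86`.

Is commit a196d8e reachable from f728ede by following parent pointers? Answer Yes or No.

No

Ancestors of f728ede: {54da265, f728ede}.
a196d8e is not in that set, so it is not an ancestor of f728ede.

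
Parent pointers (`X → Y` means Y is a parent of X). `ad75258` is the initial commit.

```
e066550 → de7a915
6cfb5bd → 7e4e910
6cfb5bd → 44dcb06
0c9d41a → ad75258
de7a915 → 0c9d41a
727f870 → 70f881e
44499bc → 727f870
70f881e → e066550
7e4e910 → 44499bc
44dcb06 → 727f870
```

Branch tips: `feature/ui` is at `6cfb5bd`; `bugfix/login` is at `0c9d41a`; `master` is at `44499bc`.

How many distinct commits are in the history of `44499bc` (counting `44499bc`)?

7

Walking parent pointers from 44499bc: reachable set = {0c9d41a, 44499bc, 70f881e, 727f870, ad75258, de7a915, e066550}.
That is 7 commits.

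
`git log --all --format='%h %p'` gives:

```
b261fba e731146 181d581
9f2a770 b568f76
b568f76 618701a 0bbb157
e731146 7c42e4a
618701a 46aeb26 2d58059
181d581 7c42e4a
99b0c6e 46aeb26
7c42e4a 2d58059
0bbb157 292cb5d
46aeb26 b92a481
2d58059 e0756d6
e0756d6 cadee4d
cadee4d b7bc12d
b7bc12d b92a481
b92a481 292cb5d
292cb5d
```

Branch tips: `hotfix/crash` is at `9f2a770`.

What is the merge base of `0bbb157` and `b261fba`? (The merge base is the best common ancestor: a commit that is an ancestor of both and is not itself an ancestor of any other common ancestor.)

Ancestors of 0bbb157: {0bbb157, 292cb5d}.
Ancestors of b261fba: {181d581, 292cb5d, 2d58059, 7c42e4a, b261fba, b7bc12d, b92a481, cadee4d, e0756d6, e731146}.
Common ancestors: {292cb5d}.
The only common ancestor is 292cb5d, so it is the merge base.

292cb5d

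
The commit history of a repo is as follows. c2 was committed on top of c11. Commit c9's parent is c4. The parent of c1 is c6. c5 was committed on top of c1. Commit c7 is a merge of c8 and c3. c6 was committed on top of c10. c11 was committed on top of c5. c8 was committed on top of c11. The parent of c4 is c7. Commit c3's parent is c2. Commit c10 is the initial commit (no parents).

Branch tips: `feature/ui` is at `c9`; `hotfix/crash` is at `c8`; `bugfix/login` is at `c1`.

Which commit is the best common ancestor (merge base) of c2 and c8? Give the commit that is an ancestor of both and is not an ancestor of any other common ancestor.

c11

Ancestors of c2: {c1, c10, c11, c2, c5, c6}.
Ancestors of c8: {c1, c10, c11, c5, c6, c8}.
Common ancestors: {c1, c10, c11, c5, c6}.
Among these, c11 is not an ancestor of any other common ancestor — it is the merge base.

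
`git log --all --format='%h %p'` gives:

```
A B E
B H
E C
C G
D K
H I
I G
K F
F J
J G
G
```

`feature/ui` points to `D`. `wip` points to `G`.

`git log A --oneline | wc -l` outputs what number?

Walking parent pointers from A: reachable set = {A, B, C, E, G, H, I}.
That is 7 commits.

7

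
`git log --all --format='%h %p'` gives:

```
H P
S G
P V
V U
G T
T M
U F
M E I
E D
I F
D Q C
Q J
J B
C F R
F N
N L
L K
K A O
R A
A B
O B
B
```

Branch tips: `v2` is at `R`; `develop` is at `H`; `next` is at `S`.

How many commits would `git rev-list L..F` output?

Reachable from F: {A, B, F, K, L, N, O}.
Reachable from L: {A, B, K, L, O}.
In F's history but not L's: {F, N} — 2 commits.

2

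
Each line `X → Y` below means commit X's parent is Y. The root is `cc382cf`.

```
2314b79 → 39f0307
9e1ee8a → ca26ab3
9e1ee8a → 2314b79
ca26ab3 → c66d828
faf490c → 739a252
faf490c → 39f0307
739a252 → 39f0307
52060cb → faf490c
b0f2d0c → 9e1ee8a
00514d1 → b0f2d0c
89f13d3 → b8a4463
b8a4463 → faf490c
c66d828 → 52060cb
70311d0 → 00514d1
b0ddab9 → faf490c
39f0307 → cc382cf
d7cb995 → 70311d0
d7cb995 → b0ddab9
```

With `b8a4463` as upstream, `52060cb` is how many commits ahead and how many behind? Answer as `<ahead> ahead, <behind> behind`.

1 ahead, 1 behind

Reachable from 52060cb: {39f0307, 52060cb, 739a252, cc382cf, faf490c}.
Reachable from b8a4463: {39f0307, 739a252, b8a4463, cc382cf, faf490c}.
Only in 52060cb's history (ahead): {52060cb} — 1.
Only in b8a4463's history (behind): {b8a4463} — 1.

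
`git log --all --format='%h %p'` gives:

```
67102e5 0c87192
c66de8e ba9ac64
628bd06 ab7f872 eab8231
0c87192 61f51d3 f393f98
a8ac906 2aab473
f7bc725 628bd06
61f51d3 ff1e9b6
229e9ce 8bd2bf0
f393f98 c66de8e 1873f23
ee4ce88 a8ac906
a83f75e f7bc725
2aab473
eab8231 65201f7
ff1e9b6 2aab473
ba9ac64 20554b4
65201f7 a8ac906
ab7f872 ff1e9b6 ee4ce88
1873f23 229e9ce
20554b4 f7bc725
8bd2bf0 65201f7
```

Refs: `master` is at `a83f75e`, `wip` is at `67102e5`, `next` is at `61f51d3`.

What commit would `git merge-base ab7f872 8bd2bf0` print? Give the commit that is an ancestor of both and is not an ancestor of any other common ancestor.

a8ac906

Ancestors of ab7f872: {2aab473, a8ac906, ab7f872, ee4ce88, ff1e9b6}.
Ancestors of 8bd2bf0: {2aab473, 65201f7, 8bd2bf0, a8ac906}.
Common ancestors: {2aab473, a8ac906}.
Among these, a8ac906 is not an ancestor of any other common ancestor — it is the merge base.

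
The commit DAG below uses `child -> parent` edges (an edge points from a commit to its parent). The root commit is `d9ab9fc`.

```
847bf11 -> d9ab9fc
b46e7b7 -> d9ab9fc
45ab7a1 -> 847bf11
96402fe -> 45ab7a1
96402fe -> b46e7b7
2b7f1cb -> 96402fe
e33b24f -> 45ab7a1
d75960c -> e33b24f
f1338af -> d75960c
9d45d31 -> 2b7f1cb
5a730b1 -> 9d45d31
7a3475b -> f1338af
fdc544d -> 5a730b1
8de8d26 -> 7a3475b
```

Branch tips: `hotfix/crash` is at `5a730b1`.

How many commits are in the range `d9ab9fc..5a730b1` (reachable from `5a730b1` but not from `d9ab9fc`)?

Reachable from 5a730b1: {2b7f1cb, 45ab7a1, 5a730b1, 847bf11, 96402fe, 9d45d31, b46e7b7, d9ab9fc}.
Reachable from d9ab9fc: {d9ab9fc}.
In 5a730b1's history but not d9ab9fc's: {2b7f1cb, 45ab7a1, 5a730b1, 847bf11, 96402fe, 9d45d31, b46e7b7} — 7 commits.

7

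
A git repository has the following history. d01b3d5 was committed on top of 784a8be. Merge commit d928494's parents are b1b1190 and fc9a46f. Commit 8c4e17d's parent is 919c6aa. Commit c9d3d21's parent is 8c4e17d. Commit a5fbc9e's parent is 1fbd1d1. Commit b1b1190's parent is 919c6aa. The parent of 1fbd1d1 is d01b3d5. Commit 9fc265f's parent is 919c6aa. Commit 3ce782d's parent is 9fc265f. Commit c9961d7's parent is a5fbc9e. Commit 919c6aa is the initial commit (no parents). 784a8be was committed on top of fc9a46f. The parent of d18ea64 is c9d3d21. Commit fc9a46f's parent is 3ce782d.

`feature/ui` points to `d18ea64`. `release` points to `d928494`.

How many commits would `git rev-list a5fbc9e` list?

8

Walking parent pointers from a5fbc9e: reachable set = {1fbd1d1, 3ce782d, 784a8be, 919c6aa, 9fc265f, a5fbc9e, d01b3d5, fc9a46f}.
That is 8 commits.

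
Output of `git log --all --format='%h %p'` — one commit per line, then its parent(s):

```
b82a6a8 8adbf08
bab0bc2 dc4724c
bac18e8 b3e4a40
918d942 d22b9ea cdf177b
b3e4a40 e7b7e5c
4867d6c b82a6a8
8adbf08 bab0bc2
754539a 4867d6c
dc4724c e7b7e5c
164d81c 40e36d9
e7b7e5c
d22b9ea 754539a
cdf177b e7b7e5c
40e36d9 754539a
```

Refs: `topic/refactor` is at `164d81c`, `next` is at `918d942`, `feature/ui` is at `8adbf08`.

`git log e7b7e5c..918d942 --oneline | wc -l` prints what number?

9

Reachable from 918d942: {4867d6c, 754539a, 8adbf08, 918d942, b82a6a8, bab0bc2, cdf177b, d22b9ea, dc4724c, e7b7e5c}.
Reachable from e7b7e5c: {e7b7e5c}.
In 918d942's history but not e7b7e5c's: {4867d6c, 754539a, 8adbf08, 918d942, b82a6a8, bab0bc2, cdf177b, d22b9ea, dc4724c} — 9 commits.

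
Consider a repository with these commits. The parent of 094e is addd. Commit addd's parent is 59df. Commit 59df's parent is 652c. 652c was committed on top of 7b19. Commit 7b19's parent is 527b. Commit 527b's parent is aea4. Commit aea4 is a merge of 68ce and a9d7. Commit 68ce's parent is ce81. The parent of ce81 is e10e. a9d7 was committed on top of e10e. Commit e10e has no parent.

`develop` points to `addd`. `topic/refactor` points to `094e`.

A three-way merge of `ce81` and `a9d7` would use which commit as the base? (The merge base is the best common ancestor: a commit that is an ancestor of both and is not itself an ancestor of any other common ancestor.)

Ancestors of ce81: {ce81, e10e}.
Ancestors of a9d7: {a9d7, e10e}.
Common ancestors: {e10e}.
The only common ancestor is e10e, so it is the merge base.

e10e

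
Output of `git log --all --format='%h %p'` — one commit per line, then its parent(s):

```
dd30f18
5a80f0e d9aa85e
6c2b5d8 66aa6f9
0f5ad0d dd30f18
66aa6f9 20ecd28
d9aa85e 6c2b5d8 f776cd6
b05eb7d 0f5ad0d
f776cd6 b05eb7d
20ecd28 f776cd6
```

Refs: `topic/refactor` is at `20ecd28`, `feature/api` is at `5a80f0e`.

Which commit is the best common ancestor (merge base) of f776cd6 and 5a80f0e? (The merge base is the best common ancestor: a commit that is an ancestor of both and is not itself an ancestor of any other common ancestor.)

f776cd6

Ancestors of f776cd6: {0f5ad0d, b05eb7d, dd30f18, f776cd6}.
Ancestors of 5a80f0e: {0f5ad0d, 20ecd28, 5a80f0e, 66aa6f9, 6c2b5d8, b05eb7d, d9aa85e, dd30f18, f776cd6}.
Common ancestors: {0f5ad0d, b05eb7d, dd30f18, f776cd6}.
Among these, f776cd6 is not an ancestor of any other common ancestor — it is the merge base.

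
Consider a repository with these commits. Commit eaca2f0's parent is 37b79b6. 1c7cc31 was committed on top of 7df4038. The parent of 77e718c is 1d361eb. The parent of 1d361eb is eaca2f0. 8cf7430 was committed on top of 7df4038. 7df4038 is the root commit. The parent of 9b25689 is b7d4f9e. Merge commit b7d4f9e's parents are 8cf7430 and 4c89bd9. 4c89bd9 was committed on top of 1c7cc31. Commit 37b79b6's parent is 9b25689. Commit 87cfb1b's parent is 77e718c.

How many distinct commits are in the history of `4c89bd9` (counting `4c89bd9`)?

Walking parent pointers from 4c89bd9: reachable set = {1c7cc31, 4c89bd9, 7df4038}.
That is 3 commits.

3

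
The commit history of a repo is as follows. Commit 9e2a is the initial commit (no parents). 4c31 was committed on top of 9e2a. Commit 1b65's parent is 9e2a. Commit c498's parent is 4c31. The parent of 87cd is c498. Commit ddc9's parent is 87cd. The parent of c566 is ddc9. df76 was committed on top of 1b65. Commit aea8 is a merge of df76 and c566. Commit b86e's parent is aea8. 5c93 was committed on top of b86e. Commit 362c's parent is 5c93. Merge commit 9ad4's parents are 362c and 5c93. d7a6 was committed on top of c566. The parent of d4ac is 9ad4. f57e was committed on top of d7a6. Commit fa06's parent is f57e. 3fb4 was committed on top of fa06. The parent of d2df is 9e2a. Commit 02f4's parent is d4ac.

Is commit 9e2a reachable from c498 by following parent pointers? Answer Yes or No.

Ancestors of c498 (commits reachable by following parents): {4c31, 9e2a, c498}.
9e2a is in that set, so it is an ancestor of c498.

Yes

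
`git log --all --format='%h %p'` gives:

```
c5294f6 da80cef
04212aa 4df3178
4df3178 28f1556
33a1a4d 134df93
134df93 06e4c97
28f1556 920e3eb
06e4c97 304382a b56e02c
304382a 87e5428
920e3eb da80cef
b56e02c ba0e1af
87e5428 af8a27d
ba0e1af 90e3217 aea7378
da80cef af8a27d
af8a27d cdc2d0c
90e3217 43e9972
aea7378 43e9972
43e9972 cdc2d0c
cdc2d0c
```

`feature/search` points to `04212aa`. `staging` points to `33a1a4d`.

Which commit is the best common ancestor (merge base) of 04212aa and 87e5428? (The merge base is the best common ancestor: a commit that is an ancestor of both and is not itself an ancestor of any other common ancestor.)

Ancestors of 04212aa: {04212aa, 28f1556, 4df3178, 920e3eb, af8a27d, cdc2d0c, da80cef}.
Ancestors of 87e5428: {87e5428, af8a27d, cdc2d0c}.
Common ancestors: {af8a27d, cdc2d0c}.
Among these, af8a27d is not an ancestor of any other common ancestor — it is the merge base.

af8a27d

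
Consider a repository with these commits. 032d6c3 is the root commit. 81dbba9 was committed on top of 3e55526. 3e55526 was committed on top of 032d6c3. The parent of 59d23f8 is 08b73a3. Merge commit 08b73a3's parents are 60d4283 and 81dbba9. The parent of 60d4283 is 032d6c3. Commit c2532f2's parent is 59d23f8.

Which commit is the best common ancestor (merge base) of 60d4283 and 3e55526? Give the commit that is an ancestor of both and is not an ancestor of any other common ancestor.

032d6c3

Ancestors of 60d4283: {032d6c3, 60d4283}.
Ancestors of 3e55526: {032d6c3, 3e55526}.
Common ancestors: {032d6c3}.
The only common ancestor is 032d6c3, so it is the merge base.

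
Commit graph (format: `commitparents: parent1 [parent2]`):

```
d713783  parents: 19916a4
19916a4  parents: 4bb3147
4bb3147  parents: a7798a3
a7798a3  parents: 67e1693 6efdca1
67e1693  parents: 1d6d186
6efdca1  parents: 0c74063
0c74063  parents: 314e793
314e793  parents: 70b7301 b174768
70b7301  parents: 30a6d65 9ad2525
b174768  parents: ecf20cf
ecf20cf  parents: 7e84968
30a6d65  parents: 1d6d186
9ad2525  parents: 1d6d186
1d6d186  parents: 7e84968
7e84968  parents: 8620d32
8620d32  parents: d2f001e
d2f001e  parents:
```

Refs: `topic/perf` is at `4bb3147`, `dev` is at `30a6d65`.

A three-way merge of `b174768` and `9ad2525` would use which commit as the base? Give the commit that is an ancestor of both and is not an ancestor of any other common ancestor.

Ancestors of b174768: {7e84968, 8620d32, b174768, d2f001e, ecf20cf}.
Ancestors of 9ad2525: {1d6d186, 7e84968, 8620d32, 9ad2525, d2f001e}.
Common ancestors: {7e84968, 8620d32, d2f001e}.
Among these, 7e84968 is not an ancestor of any other common ancestor — it is the merge base.

7e84968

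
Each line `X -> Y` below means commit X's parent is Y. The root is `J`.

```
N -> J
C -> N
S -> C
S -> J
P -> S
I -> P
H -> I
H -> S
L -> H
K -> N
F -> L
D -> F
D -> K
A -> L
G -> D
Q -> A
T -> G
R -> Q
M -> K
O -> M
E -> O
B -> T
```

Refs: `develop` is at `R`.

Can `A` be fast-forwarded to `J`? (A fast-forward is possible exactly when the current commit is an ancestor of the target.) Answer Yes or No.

No

A fast-forward from A to J is possible iff A is an ancestor of J.
Ancestors of J: {J}.
A is not among them, so fast-forward is not possible.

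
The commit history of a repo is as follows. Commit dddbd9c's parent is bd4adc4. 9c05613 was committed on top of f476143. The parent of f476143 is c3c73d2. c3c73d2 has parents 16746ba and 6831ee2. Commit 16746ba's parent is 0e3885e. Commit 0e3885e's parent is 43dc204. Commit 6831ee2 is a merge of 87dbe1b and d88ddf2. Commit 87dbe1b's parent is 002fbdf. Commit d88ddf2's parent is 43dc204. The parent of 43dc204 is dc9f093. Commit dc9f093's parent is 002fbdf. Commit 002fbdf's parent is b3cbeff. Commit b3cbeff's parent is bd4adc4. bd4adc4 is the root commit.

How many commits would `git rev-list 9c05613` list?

13

Walking parent pointers from 9c05613: reachable set = {002fbdf, 0e3885e, 16746ba, 43dc204, 6831ee2, 87dbe1b, 9c05613, b3cbeff, bd4adc4, c3c73d2, d88ddf2, dc9f093, f476143}.
That is 13 commits.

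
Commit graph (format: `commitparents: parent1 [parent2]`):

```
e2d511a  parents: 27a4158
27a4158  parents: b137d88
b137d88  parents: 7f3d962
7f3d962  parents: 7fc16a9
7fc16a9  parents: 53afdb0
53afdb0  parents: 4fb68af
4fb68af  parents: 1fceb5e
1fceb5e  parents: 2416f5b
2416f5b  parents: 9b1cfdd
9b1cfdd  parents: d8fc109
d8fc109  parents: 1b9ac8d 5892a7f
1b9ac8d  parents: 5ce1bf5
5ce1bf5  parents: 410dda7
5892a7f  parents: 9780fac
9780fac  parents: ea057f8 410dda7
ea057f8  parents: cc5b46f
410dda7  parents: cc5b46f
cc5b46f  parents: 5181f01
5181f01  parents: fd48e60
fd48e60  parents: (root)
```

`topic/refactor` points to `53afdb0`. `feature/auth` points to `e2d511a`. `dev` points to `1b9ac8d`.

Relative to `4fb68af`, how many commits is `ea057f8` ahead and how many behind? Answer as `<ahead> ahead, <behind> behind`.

0 ahead, 10 behind

Reachable from ea057f8: {5181f01, cc5b46f, ea057f8, fd48e60}.
Reachable from 4fb68af: {1b9ac8d, 1fceb5e, 2416f5b, 410dda7, 4fb68af, 5181f01, 5892a7f, 5ce1bf5, 9780fac, 9b1cfdd, cc5b46f, d8fc109, ea057f8, fd48e60}.
Only in ea057f8's history (ahead): {} — 0.
Only in 4fb68af's history (behind): {1b9ac8d, 1fceb5e, 2416f5b, 410dda7, 4fb68af, 5892a7f, 5ce1bf5, 9780fac, 9b1cfdd, d8fc109} — 10.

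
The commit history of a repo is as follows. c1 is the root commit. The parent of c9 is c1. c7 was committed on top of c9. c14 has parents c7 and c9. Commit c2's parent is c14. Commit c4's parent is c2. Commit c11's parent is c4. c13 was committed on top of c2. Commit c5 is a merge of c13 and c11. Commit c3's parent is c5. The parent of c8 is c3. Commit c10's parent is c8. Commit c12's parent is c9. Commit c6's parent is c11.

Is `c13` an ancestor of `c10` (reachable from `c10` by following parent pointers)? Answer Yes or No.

Yes

Ancestors of c10 (commits reachable by following parents): {c1, c10, c11, c13, c14, c2, c3, c4, c5, c7, c8, c9}.
c13 is in that set, so it is an ancestor of c10.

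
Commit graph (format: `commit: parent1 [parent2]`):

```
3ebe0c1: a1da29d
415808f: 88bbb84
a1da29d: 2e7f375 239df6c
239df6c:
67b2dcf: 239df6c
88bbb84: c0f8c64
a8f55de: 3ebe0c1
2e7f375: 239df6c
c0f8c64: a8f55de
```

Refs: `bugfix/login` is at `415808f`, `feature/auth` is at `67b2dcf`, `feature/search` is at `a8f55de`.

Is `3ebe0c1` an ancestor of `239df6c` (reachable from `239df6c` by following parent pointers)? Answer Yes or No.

Ancestors of 239df6c: {239df6c}.
3ebe0c1 is not in that set, so it is not an ancestor of 239df6c.

No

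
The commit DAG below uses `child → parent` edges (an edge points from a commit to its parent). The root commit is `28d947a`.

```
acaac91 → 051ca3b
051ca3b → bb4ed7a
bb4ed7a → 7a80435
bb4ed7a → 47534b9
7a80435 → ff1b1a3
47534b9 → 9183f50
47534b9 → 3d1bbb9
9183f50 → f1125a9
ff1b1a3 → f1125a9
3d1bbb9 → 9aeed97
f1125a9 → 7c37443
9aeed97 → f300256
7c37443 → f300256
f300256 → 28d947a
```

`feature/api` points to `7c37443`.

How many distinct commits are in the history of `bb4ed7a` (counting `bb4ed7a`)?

11

Walking parent pointers from bb4ed7a: reachable set = {28d947a, 3d1bbb9, 47534b9, 7a80435, 7c37443, 9183f50, 9aeed97, bb4ed7a, f1125a9, f300256, ff1b1a3}.
That is 11 commits.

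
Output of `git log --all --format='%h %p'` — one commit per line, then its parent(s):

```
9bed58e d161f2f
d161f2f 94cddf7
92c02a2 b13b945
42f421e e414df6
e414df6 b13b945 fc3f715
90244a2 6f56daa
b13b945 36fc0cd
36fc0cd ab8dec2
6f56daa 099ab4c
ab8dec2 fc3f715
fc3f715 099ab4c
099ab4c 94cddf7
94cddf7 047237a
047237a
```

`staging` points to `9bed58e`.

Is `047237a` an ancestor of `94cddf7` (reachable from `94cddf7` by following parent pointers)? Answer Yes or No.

Yes

Ancestors of 94cddf7 (commits reachable by following parents): {047237a, 94cddf7}.
047237a is in that set, so it is an ancestor of 94cddf7.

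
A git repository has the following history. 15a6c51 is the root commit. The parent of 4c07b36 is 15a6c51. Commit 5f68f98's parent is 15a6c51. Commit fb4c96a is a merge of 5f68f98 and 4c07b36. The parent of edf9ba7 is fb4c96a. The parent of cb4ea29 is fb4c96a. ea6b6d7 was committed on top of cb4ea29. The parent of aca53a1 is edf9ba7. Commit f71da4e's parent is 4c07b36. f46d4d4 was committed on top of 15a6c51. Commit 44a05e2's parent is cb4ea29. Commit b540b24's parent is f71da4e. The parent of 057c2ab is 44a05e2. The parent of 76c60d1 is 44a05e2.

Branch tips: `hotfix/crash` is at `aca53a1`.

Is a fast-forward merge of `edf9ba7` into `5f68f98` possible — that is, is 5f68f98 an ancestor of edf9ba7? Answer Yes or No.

A fast-forward from 5f68f98 to edf9ba7 is possible iff 5f68f98 is an ancestor of edf9ba7.
Ancestors of edf9ba7: {15a6c51, 4c07b36, 5f68f98, edf9ba7, fb4c96a}.
5f68f98 is among them, so fast-forward is possible.

Yes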